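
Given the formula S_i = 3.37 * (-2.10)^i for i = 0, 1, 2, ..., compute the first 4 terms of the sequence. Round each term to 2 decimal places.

This is a geometric sequence.
i=0: S_0 = 3.37 * (-2.1)^0 = 3.37
i=1: S_1 = 3.37 * (-2.1)^1 ≈ -7.08
i=2: S_2 = 3.37 * (-2.1)^2 ≈ 14.86
i=3: S_3 = 3.37 * (-2.1)^3 ≈ -31.21
The first 4 terms are: [3.37, -7.08, 14.86, -31.21]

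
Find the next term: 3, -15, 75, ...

Ratios: -15 / 3 = -5.0
This is a geometric sequence with common ratio r = -5.
Next term = 75 * -5 = -375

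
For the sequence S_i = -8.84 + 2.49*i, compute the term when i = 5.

S_5 = -8.84 + 2.49*5 = -8.84 + 12.45 = 3.61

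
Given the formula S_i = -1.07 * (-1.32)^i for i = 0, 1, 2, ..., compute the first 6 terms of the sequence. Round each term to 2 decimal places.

This is a geometric sequence.
i=0: S_0 = -1.07 * (-1.32)^0 = -1.07
i=1: S_1 = -1.07 * (-1.32)^1 ≈ 1.41
i=2: S_2 = -1.07 * (-1.32)^2 ≈ -1.86
i=3: S_3 = -1.07 * (-1.32)^3 ≈ 2.46
i=4: S_4 = -1.07 * (-1.32)^4 ≈ -3.25
i=5: S_5 = -1.07 * (-1.32)^5 ≈ 4.29
The first 6 terms are: [-1.07, 1.41, -1.86, 2.46, -3.25, 4.29]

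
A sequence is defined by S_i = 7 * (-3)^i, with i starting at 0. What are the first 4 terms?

This is a geometric sequence.
i=0: S_0 = 7 * (-3)^0 = 7
i=1: S_1 = 7 * (-3)^1 = -21
i=2: S_2 = 7 * (-3)^2 = 63
i=3: S_3 = 7 * (-3)^3 = -189
The first 4 terms are: [7, -21, 63, -189]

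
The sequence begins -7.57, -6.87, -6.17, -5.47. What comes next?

Differences: -6.87 - -7.57 = 0.7
This is an arithmetic sequence with common difference d = 0.7.
Next term = -5.47 + 0.7 = -4.77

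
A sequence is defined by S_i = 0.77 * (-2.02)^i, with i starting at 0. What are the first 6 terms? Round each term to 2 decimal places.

This is a geometric sequence.
i=0: S_0 = 0.77 * (-2.02)^0 = 0.77
i=1: S_1 = 0.77 * (-2.02)^1 ≈ -1.56
i=2: S_2 = 0.77 * (-2.02)^2 ≈ 3.14
i=3: S_3 = 0.77 * (-2.02)^3 ≈ -6.35
i=4: S_4 = 0.77 * (-2.02)^4 ≈ 12.82
i=5: S_5 = 0.77 * (-2.02)^5 ≈ -25.9
The first 6 terms are: [0.77, -1.56, 3.14, -6.35, 12.82, -25.9]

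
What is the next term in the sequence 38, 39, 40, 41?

Differences: 39 - 38 = 1
This is an arithmetic sequence with common difference d = 1.
Next term = 41 + 1 = 42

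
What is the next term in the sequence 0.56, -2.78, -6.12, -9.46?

Differences: -2.78 - 0.56 = -3.34
This is an arithmetic sequence with common difference d = -3.34.
Next term = -9.46 + -3.34 = -12.8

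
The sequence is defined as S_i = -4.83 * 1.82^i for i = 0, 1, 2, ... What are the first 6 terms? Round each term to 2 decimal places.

This is a geometric sequence.
i=0: S_0 = -4.83 * 1.82^0 = -4.83
i=1: S_1 = -4.83 * 1.82^1 ≈ -8.79
i=2: S_2 = -4.83 * 1.82^2 ≈ -16.0
i=3: S_3 = -4.83 * 1.82^3 ≈ -29.12
i=4: S_4 = -4.83 * 1.82^4 ≈ -52.99
i=5: S_5 = -4.83 * 1.82^5 ≈ -96.45
The first 6 terms are: [-4.83, -8.79, -16.0, -29.12, -52.99, -96.45]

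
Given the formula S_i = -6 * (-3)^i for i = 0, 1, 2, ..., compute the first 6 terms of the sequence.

This is a geometric sequence.
i=0: S_0 = -6 * (-3)^0 = -6
i=1: S_1 = -6 * (-3)^1 = 18
i=2: S_2 = -6 * (-3)^2 = -54
i=3: S_3 = -6 * (-3)^3 = 162
i=4: S_4 = -6 * (-3)^4 = -486
i=5: S_5 = -6 * (-3)^5 = 1458
The first 6 terms are: [-6, 18, -54, 162, -486, 1458]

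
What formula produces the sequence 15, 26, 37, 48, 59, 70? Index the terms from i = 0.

Check differences: 26 - 15 = 11
37 - 26 = 11
Common difference d = 11.
First term a = 15.
Formula: S_i = 15 + 11*i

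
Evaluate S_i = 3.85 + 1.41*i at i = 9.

S_9 = 3.85 + 1.41*9 = 3.85 + 12.69 = 16.54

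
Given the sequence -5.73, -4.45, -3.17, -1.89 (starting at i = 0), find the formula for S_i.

Check differences: -4.45 - -5.73 = 1.28
-3.17 - -4.45 = 1.28
Common difference d = 1.28.
First term a = -5.73.
Formula: S_i = -5.73 + 1.28*i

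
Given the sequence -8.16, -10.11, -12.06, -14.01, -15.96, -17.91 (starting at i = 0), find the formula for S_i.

Check differences: -10.11 - -8.16 = -1.95
-12.06 - -10.11 = -1.95
Common difference d = -1.95.
First term a = -8.16.
Formula: S_i = -8.16 - 1.95*i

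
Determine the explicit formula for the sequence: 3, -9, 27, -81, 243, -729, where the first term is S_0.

Check ratios: -9 / 3 = -3.0
Common ratio r = -3.
First term a = 3.
Formula: S_i = 3 * (-3)^i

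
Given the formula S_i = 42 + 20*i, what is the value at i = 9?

S_9 = 42 + 20*9 = 42 + 180 = 222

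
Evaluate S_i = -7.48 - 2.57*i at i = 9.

S_9 = -7.48 + -2.57*9 = -7.48 + -23.13 = -30.61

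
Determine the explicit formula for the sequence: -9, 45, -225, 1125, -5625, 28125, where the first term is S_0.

Check ratios: 45 / -9 = -5.0
Common ratio r = -5.
First term a = -9.
Formula: S_i = -9 * (-5)^i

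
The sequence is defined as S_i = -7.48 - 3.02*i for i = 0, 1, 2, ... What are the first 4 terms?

This is an arithmetic sequence.
i=0: S_0 = -7.48 + -3.02*0 = -7.48
i=1: S_1 = -7.48 + -3.02*1 = -10.5
i=2: S_2 = -7.48 + -3.02*2 = -13.52
i=3: S_3 = -7.48 + -3.02*3 = -16.54
The first 4 terms are: [-7.48, -10.5, -13.52, -16.54]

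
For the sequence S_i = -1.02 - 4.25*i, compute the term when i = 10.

S_10 = -1.02 + -4.25*10 = -1.02 + -42.5 = -43.52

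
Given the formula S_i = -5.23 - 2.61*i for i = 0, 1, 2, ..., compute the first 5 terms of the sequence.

This is an arithmetic sequence.
i=0: S_0 = -5.23 + -2.61*0 = -5.23
i=1: S_1 = -5.23 + -2.61*1 = -7.84
i=2: S_2 = -5.23 + -2.61*2 = -10.45
i=3: S_3 = -5.23 + -2.61*3 = -13.06
i=4: S_4 = -5.23 + -2.61*4 = -15.67
The first 5 terms are: [-5.23, -7.84, -10.45, -13.06, -15.67]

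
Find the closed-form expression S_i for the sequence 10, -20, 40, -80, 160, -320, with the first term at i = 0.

Check ratios: -20 / 10 = -2.0
Common ratio r = -2.
First term a = 10.
Formula: S_i = 10 * (-2)^i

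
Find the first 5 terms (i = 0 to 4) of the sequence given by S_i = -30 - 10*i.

This is an arithmetic sequence.
i=0: S_0 = -30 + -10*0 = -30
i=1: S_1 = -30 + -10*1 = -40
i=2: S_2 = -30 + -10*2 = -50
i=3: S_3 = -30 + -10*3 = -60
i=4: S_4 = -30 + -10*4 = -70
The first 5 terms are: [-30, -40, -50, -60, -70]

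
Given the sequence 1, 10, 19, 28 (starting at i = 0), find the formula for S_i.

Check differences: 10 - 1 = 9
19 - 10 = 9
Common difference d = 9.
First term a = 1.
Formula: S_i = 1 + 9*i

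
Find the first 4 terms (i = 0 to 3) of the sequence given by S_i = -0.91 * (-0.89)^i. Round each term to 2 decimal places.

This is a geometric sequence.
i=0: S_0 = -0.91 * (-0.89)^0 = -0.91
i=1: S_1 = -0.91 * (-0.89)^1 ≈ 0.81
i=2: S_2 = -0.91 * (-0.89)^2 ≈ -0.72
i=3: S_3 = -0.91 * (-0.89)^3 ≈ 0.64
The first 4 terms are: [-0.91, 0.81, -0.72, 0.64]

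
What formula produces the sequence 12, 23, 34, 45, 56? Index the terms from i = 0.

Check differences: 23 - 12 = 11
34 - 23 = 11
Common difference d = 11.
First term a = 12.
Formula: S_i = 12 + 11*i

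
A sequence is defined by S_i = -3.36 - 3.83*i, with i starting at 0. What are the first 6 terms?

This is an arithmetic sequence.
i=0: S_0 = -3.36 + -3.83*0 = -3.36
i=1: S_1 = -3.36 + -3.83*1 = -7.19
i=2: S_2 = -3.36 + -3.83*2 = -11.02
i=3: S_3 = -3.36 + -3.83*3 = -14.85
i=4: S_4 = -3.36 + -3.83*4 = -18.68
i=5: S_5 = -3.36 + -3.83*5 = -22.51
The first 6 terms are: [-3.36, -7.19, -11.02, -14.85, -18.68, -22.51]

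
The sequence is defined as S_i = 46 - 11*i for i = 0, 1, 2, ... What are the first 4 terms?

This is an arithmetic sequence.
i=0: S_0 = 46 + -11*0 = 46
i=1: S_1 = 46 + -11*1 = 35
i=2: S_2 = 46 + -11*2 = 24
i=3: S_3 = 46 + -11*3 = 13
The first 4 terms are: [46, 35, 24, 13]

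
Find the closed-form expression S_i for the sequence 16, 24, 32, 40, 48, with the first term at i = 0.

Check differences: 24 - 16 = 8
32 - 24 = 8
Common difference d = 8.
First term a = 16.
Formula: S_i = 16 + 8*i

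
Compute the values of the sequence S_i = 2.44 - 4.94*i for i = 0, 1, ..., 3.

This is an arithmetic sequence.
i=0: S_0 = 2.44 + -4.94*0 = 2.44
i=1: S_1 = 2.44 + -4.94*1 = -2.5
i=2: S_2 = 2.44 + -4.94*2 = -7.44
i=3: S_3 = 2.44 + -4.94*3 = -12.38
The first 4 terms are: [2.44, -2.5, -7.44, -12.38]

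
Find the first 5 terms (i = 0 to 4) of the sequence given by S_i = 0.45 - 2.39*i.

This is an arithmetic sequence.
i=0: S_0 = 0.45 + -2.39*0 = 0.45
i=1: S_1 = 0.45 + -2.39*1 = -1.94
i=2: S_2 = 0.45 + -2.39*2 = -4.33
i=3: S_3 = 0.45 + -2.39*3 = -6.72
i=4: S_4 = 0.45 + -2.39*4 = -9.11
The first 5 terms are: [0.45, -1.94, -4.33, -6.72, -9.11]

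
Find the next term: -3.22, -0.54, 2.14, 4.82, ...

Differences: -0.54 - -3.22 = 2.68
This is an arithmetic sequence with common difference d = 2.68.
Next term = 4.82 + 2.68 = 7.5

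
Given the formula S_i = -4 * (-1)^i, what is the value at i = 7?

S_7 = -4 * (-1)^7 = -4 * -1 = 4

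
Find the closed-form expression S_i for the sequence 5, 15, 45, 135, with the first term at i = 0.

Check ratios: 15 / 5 = 3.0
Common ratio r = 3.
First term a = 5.
Formula: S_i = 5 * 3^i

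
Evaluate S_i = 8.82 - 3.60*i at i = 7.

S_7 = 8.82 + -3.6*7 = 8.82 + -25.2 = -16.38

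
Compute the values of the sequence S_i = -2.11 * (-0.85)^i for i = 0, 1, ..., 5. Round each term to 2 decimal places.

This is a geometric sequence.
i=0: S_0 = -2.11 * (-0.85)^0 = -2.11
i=1: S_1 = -2.11 * (-0.85)^1 ≈ 1.79
i=2: S_2 = -2.11 * (-0.85)^2 ≈ -1.52
i=3: S_3 = -2.11 * (-0.85)^3 ≈ 1.3
i=4: S_4 = -2.11 * (-0.85)^4 ≈ -1.1
i=5: S_5 = -2.11 * (-0.85)^5 ≈ 0.94
The first 6 terms are: [-2.11, 1.79, -1.52, 1.3, -1.1, 0.94]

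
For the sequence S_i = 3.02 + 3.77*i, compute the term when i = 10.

S_10 = 3.02 + 3.77*10 = 3.02 + 37.7 = 40.72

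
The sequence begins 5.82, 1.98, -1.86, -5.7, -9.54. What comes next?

Differences: 1.98 - 5.82 = -3.84
This is an arithmetic sequence with common difference d = -3.84.
Next term = -9.54 + -3.84 = -13.38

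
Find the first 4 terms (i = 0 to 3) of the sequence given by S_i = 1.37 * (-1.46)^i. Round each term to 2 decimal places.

This is a geometric sequence.
i=0: S_0 = 1.37 * (-1.46)^0 = 1.37
i=1: S_1 = 1.37 * (-1.46)^1 ≈ -2.0
i=2: S_2 = 1.37 * (-1.46)^2 ≈ 2.92
i=3: S_3 = 1.37 * (-1.46)^3 ≈ -4.26
The first 4 terms are: [1.37, -2.0, 2.92, -4.26]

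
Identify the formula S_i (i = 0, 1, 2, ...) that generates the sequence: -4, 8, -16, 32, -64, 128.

Check ratios: 8 / -4 = -2.0
Common ratio r = -2.
First term a = -4.
Formula: S_i = -4 * (-2)^i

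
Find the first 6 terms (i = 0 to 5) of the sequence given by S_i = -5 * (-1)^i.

This is a geometric sequence.
i=0: S_0 = -5 * (-1)^0 = -5
i=1: S_1 = -5 * (-1)^1 = 5
i=2: S_2 = -5 * (-1)^2 = -5
i=3: S_3 = -5 * (-1)^3 = 5
i=4: S_4 = -5 * (-1)^4 = -5
i=5: S_5 = -5 * (-1)^5 = 5
The first 6 terms are: [-5, 5, -5, 5, -5, 5]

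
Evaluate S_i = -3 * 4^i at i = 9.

S_9 = -3 * 4^9 = -3 * 262144 = -786432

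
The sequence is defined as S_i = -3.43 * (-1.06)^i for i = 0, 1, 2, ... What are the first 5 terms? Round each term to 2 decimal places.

This is a geometric sequence.
i=0: S_0 = -3.43 * (-1.06)^0 = -3.43
i=1: S_1 = -3.43 * (-1.06)^1 ≈ 3.64
i=2: S_2 = -3.43 * (-1.06)^2 ≈ -3.85
i=3: S_3 = -3.43 * (-1.06)^3 ≈ 4.09
i=4: S_4 = -3.43 * (-1.06)^4 ≈ -4.33
The first 5 terms are: [-3.43, 3.64, -3.85, 4.09, -4.33]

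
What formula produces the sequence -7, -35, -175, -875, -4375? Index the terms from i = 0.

Check ratios: -35 / -7 = 5.0
Common ratio r = 5.
First term a = -7.
Formula: S_i = -7 * 5^i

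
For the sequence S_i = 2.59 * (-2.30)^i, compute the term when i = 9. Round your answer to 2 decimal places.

S_9 = 2.59 * (-2.3)^9 ≈ 2.59 * -1801.1527 ≈ -4664.99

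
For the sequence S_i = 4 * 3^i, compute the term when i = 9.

S_9 = 4 * 3^9 = 4 * 19683 = 78732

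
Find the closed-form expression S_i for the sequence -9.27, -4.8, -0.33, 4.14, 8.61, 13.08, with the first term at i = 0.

Check differences: -4.8 - -9.27 = 4.47
-0.33 - -4.8 = 4.47
Common difference d = 4.47.
First term a = -9.27.
Formula: S_i = -9.27 + 4.47*i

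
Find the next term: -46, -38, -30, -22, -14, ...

Differences: -38 - -46 = 8
This is an arithmetic sequence with common difference d = 8.
Next term = -14 + 8 = -6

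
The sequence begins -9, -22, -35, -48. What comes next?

Differences: -22 - -9 = -13
This is an arithmetic sequence with common difference d = -13.
Next term = -48 + -13 = -61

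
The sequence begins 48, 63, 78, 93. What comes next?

Differences: 63 - 48 = 15
This is an arithmetic sequence with common difference d = 15.
Next term = 93 + 15 = 108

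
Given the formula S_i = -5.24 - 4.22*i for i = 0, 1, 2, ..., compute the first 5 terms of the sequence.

This is an arithmetic sequence.
i=0: S_0 = -5.24 + -4.22*0 = -5.24
i=1: S_1 = -5.24 + -4.22*1 = -9.46
i=2: S_2 = -5.24 + -4.22*2 = -13.68
i=3: S_3 = -5.24 + -4.22*3 = -17.9
i=4: S_4 = -5.24 + -4.22*4 = -22.12
The first 5 terms are: [-5.24, -9.46, -13.68, -17.9, -22.12]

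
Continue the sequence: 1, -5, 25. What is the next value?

Ratios: -5 / 1 = -5.0
This is a geometric sequence with common ratio r = -5.
Next term = 25 * -5 = -125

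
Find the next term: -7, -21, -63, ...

Ratios: -21 / -7 = 3.0
This is a geometric sequence with common ratio r = 3.
Next term = -63 * 3 = -189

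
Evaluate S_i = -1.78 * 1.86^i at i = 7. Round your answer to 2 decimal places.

S_7 = -1.78 * 1.86^7 ≈ -1.78 * 77.0177 ≈ -137.09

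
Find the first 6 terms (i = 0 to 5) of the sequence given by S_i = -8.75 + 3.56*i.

This is an arithmetic sequence.
i=0: S_0 = -8.75 + 3.56*0 = -8.75
i=1: S_1 = -8.75 + 3.56*1 = -5.19
i=2: S_2 = -8.75 + 3.56*2 = -1.63
i=3: S_3 = -8.75 + 3.56*3 = 1.93
i=4: S_4 = -8.75 + 3.56*4 = 5.49
i=5: S_5 = -8.75 + 3.56*5 = 9.05
The first 6 terms are: [-8.75, -5.19, -1.63, 1.93, 5.49, 9.05]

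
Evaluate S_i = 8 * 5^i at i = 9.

S_9 = 8 * 5^9 = 8 * 1953125 = 15625000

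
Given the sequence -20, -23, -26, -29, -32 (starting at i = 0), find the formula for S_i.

Check differences: -23 - -20 = -3
-26 - -23 = -3
Common difference d = -3.
First term a = -20.
Formula: S_i = -20 - 3*i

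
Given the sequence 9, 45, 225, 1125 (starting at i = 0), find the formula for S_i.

Check ratios: 45 / 9 = 5.0
Common ratio r = 5.
First term a = 9.
Formula: S_i = 9 * 5^i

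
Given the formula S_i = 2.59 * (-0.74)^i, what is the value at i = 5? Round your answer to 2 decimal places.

S_5 = 2.59 * (-0.74)^5 ≈ 2.59 * -0.2219 ≈ -0.57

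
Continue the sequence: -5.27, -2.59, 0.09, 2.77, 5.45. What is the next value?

Differences: -2.59 - -5.27 = 2.68
This is an arithmetic sequence with common difference d = 2.68.
Next term = 5.45 + 2.68 = 8.13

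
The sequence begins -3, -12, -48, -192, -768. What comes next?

Ratios: -12 / -3 = 4.0
This is a geometric sequence with common ratio r = 4.
Next term = -768 * 4 = -3072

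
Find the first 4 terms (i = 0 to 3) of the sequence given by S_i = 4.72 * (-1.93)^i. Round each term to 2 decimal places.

This is a geometric sequence.
i=0: S_0 = 4.72 * (-1.93)^0 = 4.72
i=1: S_1 = 4.72 * (-1.93)^1 ≈ -9.11
i=2: S_2 = 4.72 * (-1.93)^2 ≈ 17.58
i=3: S_3 = 4.72 * (-1.93)^3 ≈ -33.93
The first 4 terms are: [4.72, -9.11, 17.58, -33.93]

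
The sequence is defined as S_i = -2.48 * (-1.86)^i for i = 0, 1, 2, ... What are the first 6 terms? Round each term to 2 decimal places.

This is a geometric sequence.
i=0: S_0 = -2.48 * (-1.86)^0 = -2.48
i=1: S_1 = -2.48 * (-1.86)^1 ≈ 4.61
i=2: S_2 = -2.48 * (-1.86)^2 ≈ -8.58
i=3: S_3 = -2.48 * (-1.86)^3 ≈ 15.96
i=4: S_4 = -2.48 * (-1.86)^4 ≈ -29.68
i=5: S_5 = -2.48 * (-1.86)^5 ≈ 55.21
The first 6 terms are: [-2.48, 4.61, -8.58, 15.96, -29.68, 55.21]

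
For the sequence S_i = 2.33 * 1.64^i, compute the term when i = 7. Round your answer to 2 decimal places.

S_7 = 2.33 * 1.64^7 ≈ 2.33 * 31.9085 ≈ 74.35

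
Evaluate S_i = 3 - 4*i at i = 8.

S_8 = 3 + -4*8 = 3 + -32 = -29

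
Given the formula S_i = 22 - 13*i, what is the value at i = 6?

S_6 = 22 + -13*6 = 22 + -78 = -56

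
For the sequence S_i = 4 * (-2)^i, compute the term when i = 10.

S_10 = 4 * (-2)^10 = 4 * 1024 = 4096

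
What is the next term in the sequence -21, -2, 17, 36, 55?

Differences: -2 - -21 = 19
This is an arithmetic sequence with common difference d = 19.
Next term = 55 + 19 = 74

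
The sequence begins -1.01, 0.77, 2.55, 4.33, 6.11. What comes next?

Differences: 0.77 - -1.01 = 1.78
This is an arithmetic sequence with common difference d = 1.78.
Next term = 6.11 + 1.78 = 7.89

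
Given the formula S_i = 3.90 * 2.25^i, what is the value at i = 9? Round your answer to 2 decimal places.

S_9 = 3.9 * 2.25^9 ≈ 3.9 * 1477.8919 ≈ 5763.78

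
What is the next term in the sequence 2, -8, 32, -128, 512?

Ratios: -8 / 2 = -4.0
This is a geometric sequence with common ratio r = -4.
Next term = 512 * -4 = -2048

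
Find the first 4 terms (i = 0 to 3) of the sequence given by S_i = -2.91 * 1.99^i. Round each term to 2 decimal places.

This is a geometric sequence.
i=0: S_0 = -2.91 * 1.99^0 = -2.91
i=1: S_1 = -2.91 * 1.99^1 ≈ -5.79
i=2: S_2 = -2.91 * 1.99^2 ≈ -11.52
i=3: S_3 = -2.91 * 1.99^3 ≈ -22.93
The first 4 terms are: [-2.91, -5.79, -11.52, -22.93]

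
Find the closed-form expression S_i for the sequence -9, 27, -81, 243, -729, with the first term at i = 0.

Check ratios: 27 / -9 = -3.0
Common ratio r = -3.
First term a = -9.
Formula: S_i = -9 * (-3)^i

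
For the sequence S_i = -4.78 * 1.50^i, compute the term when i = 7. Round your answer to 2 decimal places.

S_7 = -4.78 * 1.5^7 ≈ -4.78 * 17.0859 ≈ -81.67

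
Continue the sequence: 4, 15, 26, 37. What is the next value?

Differences: 15 - 4 = 11
This is an arithmetic sequence with common difference d = 11.
Next term = 37 + 11 = 48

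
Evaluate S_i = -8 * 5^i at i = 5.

S_5 = -8 * 5^5 = -8 * 3125 = -25000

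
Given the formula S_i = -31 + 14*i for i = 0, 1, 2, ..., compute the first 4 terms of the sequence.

This is an arithmetic sequence.
i=0: S_0 = -31 + 14*0 = -31
i=1: S_1 = -31 + 14*1 = -17
i=2: S_2 = -31 + 14*2 = -3
i=3: S_3 = -31 + 14*3 = 11
The first 4 terms are: [-31, -17, -3, 11]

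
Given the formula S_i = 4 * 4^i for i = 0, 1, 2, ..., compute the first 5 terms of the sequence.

This is a geometric sequence.
i=0: S_0 = 4 * 4^0 = 4
i=1: S_1 = 4 * 4^1 = 16
i=2: S_2 = 4 * 4^2 = 64
i=3: S_3 = 4 * 4^3 = 256
i=4: S_4 = 4 * 4^4 = 1024
The first 5 terms are: [4, 16, 64, 256, 1024]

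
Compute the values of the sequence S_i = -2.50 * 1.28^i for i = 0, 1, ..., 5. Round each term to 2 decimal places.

This is a geometric sequence.
i=0: S_0 = -2.5 * 1.28^0 = -2.5
i=1: S_1 = -2.5 * 1.28^1 = -3.2
i=2: S_2 = -2.5 * 1.28^2 ≈ -4.1
i=3: S_3 = -2.5 * 1.28^3 ≈ -5.24
i=4: S_4 = -2.5 * 1.28^4 ≈ -6.71
i=5: S_5 = -2.5 * 1.28^5 ≈ -8.59
The first 6 terms are: [-2.5, -3.2, -4.1, -5.24, -6.71, -8.59]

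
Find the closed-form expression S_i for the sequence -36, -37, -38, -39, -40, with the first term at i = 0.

Check differences: -37 - -36 = -1
-38 - -37 = -1
Common difference d = -1.
First term a = -36.
Formula: S_i = -36 - 1*i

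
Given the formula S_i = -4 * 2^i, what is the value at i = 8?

S_8 = -4 * 2^8 = -4 * 256 = -1024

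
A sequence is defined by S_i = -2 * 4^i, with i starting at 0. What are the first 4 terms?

This is a geometric sequence.
i=0: S_0 = -2 * 4^0 = -2
i=1: S_1 = -2 * 4^1 = -8
i=2: S_2 = -2 * 4^2 = -32
i=3: S_3 = -2 * 4^3 = -128
The first 4 terms are: [-2, -8, -32, -128]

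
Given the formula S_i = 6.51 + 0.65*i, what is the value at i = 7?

S_7 = 6.51 + 0.65*7 = 6.51 + 4.55 = 11.06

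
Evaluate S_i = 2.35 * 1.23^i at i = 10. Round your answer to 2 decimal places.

S_10 = 2.35 * 1.23^10 ≈ 2.35 * 7.9259 ≈ 18.63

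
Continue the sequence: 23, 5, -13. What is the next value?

Differences: 5 - 23 = -18
This is an arithmetic sequence with common difference d = -18.
Next term = -13 + -18 = -31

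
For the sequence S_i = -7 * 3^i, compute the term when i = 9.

S_9 = -7 * 3^9 = -7 * 19683 = -137781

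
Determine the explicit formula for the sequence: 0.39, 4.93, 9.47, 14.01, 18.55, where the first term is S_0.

Check differences: 4.93 - 0.39 = 4.54
9.47 - 4.93 = 4.54
Common difference d = 4.54.
First term a = 0.39.
Formula: S_i = 0.39 + 4.54*i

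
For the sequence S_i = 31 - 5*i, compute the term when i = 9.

S_9 = 31 + -5*9 = 31 + -45 = -14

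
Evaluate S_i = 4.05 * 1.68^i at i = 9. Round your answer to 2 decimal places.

S_9 = 4.05 * 1.68^9 ≈ 4.05 * 106.6065 ≈ 431.76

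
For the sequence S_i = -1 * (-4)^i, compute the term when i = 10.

S_10 = -1 * (-4)^10 = -1 * 1048576 = -1048576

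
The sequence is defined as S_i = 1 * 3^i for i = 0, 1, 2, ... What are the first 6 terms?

This is a geometric sequence.
i=0: S_0 = 1 * 3^0 = 1
i=1: S_1 = 1 * 3^1 = 3
i=2: S_2 = 1 * 3^2 = 9
i=3: S_3 = 1 * 3^3 = 27
i=4: S_4 = 1 * 3^4 = 81
i=5: S_5 = 1 * 3^5 = 243
The first 6 terms are: [1, 3, 9, 27, 81, 243]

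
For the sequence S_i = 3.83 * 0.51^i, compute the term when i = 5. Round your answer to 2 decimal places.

S_5 = 3.83 * 0.51^5 ≈ 3.83 * 0.0345 ≈ 0.13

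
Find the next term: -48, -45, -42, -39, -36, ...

Differences: -45 - -48 = 3
This is an arithmetic sequence with common difference d = 3.
Next term = -36 + 3 = -33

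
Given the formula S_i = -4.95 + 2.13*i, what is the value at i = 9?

S_9 = -4.95 + 2.13*9 = -4.95 + 19.17 = 14.22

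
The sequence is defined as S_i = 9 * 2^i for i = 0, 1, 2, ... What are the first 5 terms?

This is a geometric sequence.
i=0: S_0 = 9 * 2^0 = 9
i=1: S_1 = 9 * 2^1 = 18
i=2: S_2 = 9 * 2^2 = 36
i=3: S_3 = 9 * 2^3 = 72
i=4: S_4 = 9 * 2^4 = 144
The first 5 terms are: [9, 18, 36, 72, 144]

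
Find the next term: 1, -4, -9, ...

Differences: -4 - 1 = -5
This is an arithmetic sequence with common difference d = -5.
Next term = -9 + -5 = -14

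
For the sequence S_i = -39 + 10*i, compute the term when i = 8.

S_8 = -39 + 10*8 = -39 + 80 = 41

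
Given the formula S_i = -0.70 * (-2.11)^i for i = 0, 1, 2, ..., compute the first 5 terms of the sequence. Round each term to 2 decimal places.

This is a geometric sequence.
i=0: S_0 = -0.7 * (-2.11)^0 = -0.7
i=1: S_1 = -0.7 * (-2.11)^1 ≈ 1.48
i=2: S_2 = -0.7 * (-2.11)^2 ≈ -3.12
i=3: S_3 = -0.7 * (-2.11)^3 ≈ 6.58
i=4: S_4 = -0.7 * (-2.11)^4 ≈ -13.87
The first 5 terms are: [-0.7, 1.48, -3.12, 6.58, -13.87]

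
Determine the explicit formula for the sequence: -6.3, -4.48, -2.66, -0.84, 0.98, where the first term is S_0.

Check differences: -4.48 - -6.3 = 1.82
-2.66 - -4.48 = 1.82
Common difference d = 1.82.
First term a = -6.3.
Formula: S_i = -6.30 + 1.82*i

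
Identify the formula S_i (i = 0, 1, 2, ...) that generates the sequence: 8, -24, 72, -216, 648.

Check ratios: -24 / 8 = -3.0
Common ratio r = -3.
First term a = 8.
Formula: S_i = 8 * (-3)^i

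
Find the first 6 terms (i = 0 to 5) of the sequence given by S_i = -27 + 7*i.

This is an arithmetic sequence.
i=0: S_0 = -27 + 7*0 = -27
i=1: S_1 = -27 + 7*1 = -20
i=2: S_2 = -27 + 7*2 = -13
i=3: S_3 = -27 + 7*3 = -6
i=4: S_4 = -27 + 7*4 = 1
i=5: S_5 = -27 + 7*5 = 8
The first 6 terms are: [-27, -20, -13, -6, 1, 8]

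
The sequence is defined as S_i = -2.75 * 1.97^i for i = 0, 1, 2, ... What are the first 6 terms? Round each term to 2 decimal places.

This is a geometric sequence.
i=0: S_0 = -2.75 * 1.97^0 = -2.75
i=1: S_1 = -2.75 * 1.97^1 ≈ -5.42
i=2: S_2 = -2.75 * 1.97^2 ≈ -10.67
i=3: S_3 = -2.75 * 1.97^3 ≈ -21.02
i=4: S_4 = -2.75 * 1.97^4 ≈ -41.42
i=5: S_5 = -2.75 * 1.97^5 ≈ -81.6
The first 6 terms are: [-2.75, -5.42, -10.67, -21.02, -41.42, -81.6]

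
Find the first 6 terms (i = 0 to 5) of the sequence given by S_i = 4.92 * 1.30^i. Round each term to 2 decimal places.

This is a geometric sequence.
i=0: S_0 = 4.92 * 1.3^0 = 4.92
i=1: S_1 = 4.92 * 1.3^1 ≈ 6.4
i=2: S_2 = 4.92 * 1.3^2 ≈ 8.31
i=3: S_3 = 4.92 * 1.3^3 ≈ 10.81
i=4: S_4 = 4.92 * 1.3^4 ≈ 14.05
i=5: S_5 = 4.92 * 1.3^5 ≈ 18.27
The first 6 terms are: [4.92, 6.4, 8.31, 10.81, 14.05, 18.27]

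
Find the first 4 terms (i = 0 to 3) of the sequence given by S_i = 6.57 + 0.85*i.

This is an arithmetic sequence.
i=0: S_0 = 6.57 + 0.85*0 = 6.57
i=1: S_1 = 6.57 + 0.85*1 = 7.42
i=2: S_2 = 6.57 + 0.85*2 = 8.27
i=3: S_3 = 6.57 + 0.85*3 = 9.12
The first 4 terms are: [6.57, 7.42, 8.27, 9.12]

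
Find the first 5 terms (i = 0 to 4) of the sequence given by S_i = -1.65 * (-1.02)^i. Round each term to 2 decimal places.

This is a geometric sequence.
i=0: S_0 = -1.65 * (-1.02)^0 = -1.65
i=1: S_1 = -1.65 * (-1.02)^1 ≈ 1.68
i=2: S_2 = -1.65 * (-1.02)^2 ≈ -1.72
i=3: S_3 = -1.65 * (-1.02)^3 ≈ 1.75
i=4: S_4 = -1.65 * (-1.02)^4 ≈ -1.79
The first 5 terms are: [-1.65, 1.68, -1.72, 1.75, -1.79]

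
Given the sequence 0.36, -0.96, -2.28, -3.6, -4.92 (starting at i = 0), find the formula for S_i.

Check differences: -0.96 - 0.36 = -1.32
-2.28 - -0.96 = -1.32
Common difference d = -1.32.
First term a = 0.36.
Formula: S_i = 0.36 - 1.32*i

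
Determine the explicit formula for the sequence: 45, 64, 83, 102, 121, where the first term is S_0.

Check differences: 64 - 45 = 19
83 - 64 = 19
Common difference d = 19.
First term a = 45.
Formula: S_i = 45 + 19*i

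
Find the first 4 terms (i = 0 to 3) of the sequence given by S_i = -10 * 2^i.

This is a geometric sequence.
i=0: S_0 = -10 * 2^0 = -10
i=1: S_1 = -10 * 2^1 = -20
i=2: S_2 = -10 * 2^2 = -40
i=3: S_3 = -10 * 2^3 = -80
The first 4 terms are: [-10, -20, -40, -80]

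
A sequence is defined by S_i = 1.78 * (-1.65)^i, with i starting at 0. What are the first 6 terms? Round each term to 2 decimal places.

This is a geometric sequence.
i=0: S_0 = 1.78 * (-1.65)^0 = 1.78
i=1: S_1 = 1.78 * (-1.65)^1 ≈ -2.94
i=2: S_2 = 1.78 * (-1.65)^2 ≈ 4.85
i=3: S_3 = 1.78 * (-1.65)^3 ≈ -8.0
i=4: S_4 = 1.78 * (-1.65)^4 ≈ 13.19
i=5: S_5 = 1.78 * (-1.65)^5 ≈ -21.77
The first 6 terms are: [1.78, -2.94, 4.85, -8.0, 13.19, -21.77]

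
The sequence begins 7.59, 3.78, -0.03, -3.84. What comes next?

Differences: 3.78 - 7.59 = -3.81
This is an arithmetic sequence with common difference d = -3.81.
Next term = -3.84 + -3.81 = -7.65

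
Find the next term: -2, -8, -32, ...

Ratios: -8 / -2 = 4.0
This is a geometric sequence with common ratio r = 4.
Next term = -32 * 4 = -128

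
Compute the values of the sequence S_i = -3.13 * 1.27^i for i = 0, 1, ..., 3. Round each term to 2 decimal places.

This is a geometric sequence.
i=0: S_0 = -3.13 * 1.27^0 = -3.13
i=1: S_1 = -3.13 * 1.27^1 ≈ -3.98
i=2: S_2 = -3.13 * 1.27^2 ≈ -5.05
i=3: S_3 = -3.13 * 1.27^3 ≈ -6.41
The first 4 terms are: [-3.13, -3.98, -5.05, -6.41]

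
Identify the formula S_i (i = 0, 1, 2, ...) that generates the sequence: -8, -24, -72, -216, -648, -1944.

Check ratios: -24 / -8 = 3.0
Common ratio r = 3.
First term a = -8.
Formula: S_i = -8 * 3^i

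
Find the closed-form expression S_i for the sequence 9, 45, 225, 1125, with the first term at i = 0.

Check ratios: 45 / 9 = 5.0
Common ratio r = 5.
First term a = 9.
Formula: S_i = 9 * 5^i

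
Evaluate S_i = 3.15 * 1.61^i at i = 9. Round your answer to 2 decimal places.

S_9 = 3.15 * 1.61^9 ≈ 3.15 * 72.683 ≈ 228.95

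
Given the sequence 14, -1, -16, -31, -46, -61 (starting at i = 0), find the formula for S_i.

Check differences: -1 - 14 = -15
-16 - -1 = -15
Common difference d = -15.
First term a = 14.
Formula: S_i = 14 - 15*i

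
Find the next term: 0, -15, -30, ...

Differences: -15 - 0 = -15
This is an arithmetic sequence with common difference d = -15.
Next term = -30 + -15 = -45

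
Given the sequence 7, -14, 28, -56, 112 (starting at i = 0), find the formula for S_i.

Check ratios: -14 / 7 = -2.0
Common ratio r = -2.
First term a = 7.
Formula: S_i = 7 * (-2)^i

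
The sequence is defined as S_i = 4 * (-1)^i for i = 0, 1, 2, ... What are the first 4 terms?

This is a geometric sequence.
i=0: S_0 = 4 * (-1)^0 = 4
i=1: S_1 = 4 * (-1)^1 = -4
i=2: S_2 = 4 * (-1)^2 = 4
i=3: S_3 = 4 * (-1)^3 = -4
The first 4 terms are: [4, -4, 4, -4]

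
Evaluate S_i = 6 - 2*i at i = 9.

S_9 = 6 + -2*9 = 6 + -18 = -12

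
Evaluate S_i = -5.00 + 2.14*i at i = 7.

S_7 = -5.0 + 2.14*7 = -5.0 + 14.98 = 9.98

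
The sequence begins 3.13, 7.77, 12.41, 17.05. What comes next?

Differences: 7.77 - 3.13 = 4.64
This is an arithmetic sequence with common difference d = 4.64.
Next term = 17.05 + 4.64 = 21.69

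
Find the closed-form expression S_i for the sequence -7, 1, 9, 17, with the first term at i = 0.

Check differences: 1 - -7 = 8
9 - 1 = 8
Common difference d = 8.
First term a = -7.
Formula: S_i = -7 + 8*i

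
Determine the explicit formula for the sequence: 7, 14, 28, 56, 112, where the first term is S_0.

Check ratios: 14 / 7 = 2.0
Common ratio r = 2.
First term a = 7.
Formula: S_i = 7 * 2^i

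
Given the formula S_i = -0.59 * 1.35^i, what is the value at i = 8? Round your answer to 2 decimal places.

S_8 = -0.59 * 1.35^8 ≈ -0.59 * 11.0324 ≈ -6.51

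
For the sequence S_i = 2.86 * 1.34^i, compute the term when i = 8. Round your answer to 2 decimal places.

S_8 = 2.86 * 1.34^8 ≈ 2.86 * 10.3953 ≈ 29.73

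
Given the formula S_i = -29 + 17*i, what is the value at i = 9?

S_9 = -29 + 17*9 = -29 + 153 = 124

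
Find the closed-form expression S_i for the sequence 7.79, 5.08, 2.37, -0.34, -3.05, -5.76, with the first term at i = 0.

Check differences: 5.08 - 7.79 = -2.71
2.37 - 5.08 = -2.71
Common difference d = -2.71.
First term a = 7.79.
Formula: S_i = 7.79 - 2.71*i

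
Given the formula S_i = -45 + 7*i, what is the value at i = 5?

S_5 = -45 + 7*5 = -45 + 35 = -10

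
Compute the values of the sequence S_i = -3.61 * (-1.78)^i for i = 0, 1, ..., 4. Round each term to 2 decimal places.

This is a geometric sequence.
i=0: S_0 = -3.61 * (-1.78)^0 = -3.61
i=1: S_1 = -3.61 * (-1.78)^1 ≈ 6.43
i=2: S_2 = -3.61 * (-1.78)^2 ≈ -11.44
i=3: S_3 = -3.61 * (-1.78)^3 ≈ 20.36
i=4: S_4 = -3.61 * (-1.78)^4 ≈ -36.24
The first 5 terms are: [-3.61, 6.43, -11.44, 20.36, -36.24]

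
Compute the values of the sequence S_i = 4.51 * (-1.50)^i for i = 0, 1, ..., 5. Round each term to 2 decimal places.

This is a geometric sequence.
i=0: S_0 = 4.51 * (-1.5)^0 = 4.51
i=1: S_1 = 4.51 * (-1.5)^1 ≈ -6.77
i=2: S_2 = 4.51 * (-1.5)^2 ≈ 10.15
i=3: S_3 = 4.51 * (-1.5)^3 ≈ -15.22
i=4: S_4 = 4.51 * (-1.5)^4 ≈ 22.83
i=5: S_5 = 4.51 * (-1.5)^5 ≈ -34.25
The first 6 terms are: [4.51, -6.77, 10.15, -15.22, 22.83, -34.25]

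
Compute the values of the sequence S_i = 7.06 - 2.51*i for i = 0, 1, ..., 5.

This is an arithmetic sequence.
i=0: S_0 = 7.06 + -2.51*0 = 7.06
i=1: S_1 = 7.06 + -2.51*1 = 4.55
i=2: S_2 = 7.06 + -2.51*2 = 2.04
i=3: S_3 = 7.06 + -2.51*3 = -0.47
i=4: S_4 = 7.06 + -2.51*4 = -2.98
i=5: S_5 = 7.06 + -2.51*5 = -5.49
The first 6 terms are: [7.06, 4.55, 2.04, -0.47, -2.98, -5.49]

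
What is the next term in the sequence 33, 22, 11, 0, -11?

Differences: 22 - 33 = -11
This is an arithmetic sequence with common difference d = -11.
Next term = -11 + -11 = -22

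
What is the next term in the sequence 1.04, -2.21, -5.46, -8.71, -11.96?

Differences: -2.21 - 1.04 = -3.25
This is an arithmetic sequence with common difference d = -3.25.
Next term = -11.96 + -3.25 = -15.21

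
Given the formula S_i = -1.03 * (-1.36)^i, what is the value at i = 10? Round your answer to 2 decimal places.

S_10 = -1.03 * (-1.36)^10 ≈ -1.03 * 21.6466 ≈ -22.3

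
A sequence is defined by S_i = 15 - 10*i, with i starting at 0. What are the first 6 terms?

This is an arithmetic sequence.
i=0: S_0 = 15 + -10*0 = 15
i=1: S_1 = 15 + -10*1 = 5
i=2: S_2 = 15 + -10*2 = -5
i=3: S_3 = 15 + -10*3 = -15
i=4: S_4 = 15 + -10*4 = -25
i=5: S_5 = 15 + -10*5 = -35
The first 6 terms are: [15, 5, -5, -15, -25, -35]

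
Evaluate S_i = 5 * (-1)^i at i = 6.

S_6 = 5 * (-1)^6 = 5 * 1 = 5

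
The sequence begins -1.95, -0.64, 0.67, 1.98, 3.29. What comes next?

Differences: -0.64 - -1.95 = 1.31
This is an arithmetic sequence with common difference d = 1.31.
Next term = 3.29 + 1.31 = 4.6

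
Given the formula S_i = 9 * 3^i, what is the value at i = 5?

S_5 = 9 * 3^5 = 9 * 243 = 2187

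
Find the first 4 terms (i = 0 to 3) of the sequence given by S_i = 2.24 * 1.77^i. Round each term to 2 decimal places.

This is a geometric sequence.
i=0: S_0 = 2.24 * 1.77^0 = 2.24
i=1: S_1 = 2.24 * 1.77^1 ≈ 3.96
i=2: S_2 = 2.24 * 1.77^2 ≈ 7.02
i=3: S_3 = 2.24 * 1.77^3 ≈ 12.42
The first 4 terms are: [2.24, 3.96, 7.02, 12.42]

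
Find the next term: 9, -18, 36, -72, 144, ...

Ratios: -18 / 9 = -2.0
This is a geometric sequence with common ratio r = -2.
Next term = 144 * -2 = -288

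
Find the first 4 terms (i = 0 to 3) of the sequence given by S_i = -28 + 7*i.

This is an arithmetic sequence.
i=0: S_0 = -28 + 7*0 = -28
i=1: S_1 = -28 + 7*1 = -21
i=2: S_2 = -28 + 7*2 = -14
i=3: S_3 = -28 + 7*3 = -7
The first 4 terms are: [-28, -21, -14, -7]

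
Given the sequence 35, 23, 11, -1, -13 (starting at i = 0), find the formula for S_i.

Check differences: 23 - 35 = -12
11 - 23 = -12
Common difference d = -12.
First term a = 35.
Formula: S_i = 35 - 12*i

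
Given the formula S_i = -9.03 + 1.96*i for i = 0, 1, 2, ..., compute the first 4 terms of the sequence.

This is an arithmetic sequence.
i=0: S_0 = -9.03 + 1.96*0 = -9.03
i=1: S_1 = -9.03 + 1.96*1 = -7.07
i=2: S_2 = -9.03 + 1.96*2 = -5.11
i=3: S_3 = -9.03 + 1.96*3 = -3.15
The first 4 terms are: [-9.03, -7.07, -5.11, -3.15]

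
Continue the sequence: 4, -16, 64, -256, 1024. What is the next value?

Ratios: -16 / 4 = -4.0
This is a geometric sequence with common ratio r = -4.
Next term = 1024 * -4 = -4096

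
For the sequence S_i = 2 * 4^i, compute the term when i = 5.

S_5 = 2 * 4^5 = 2 * 1024 = 2048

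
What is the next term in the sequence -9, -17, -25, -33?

Differences: -17 - -9 = -8
This is an arithmetic sequence with common difference d = -8.
Next term = -33 + -8 = -41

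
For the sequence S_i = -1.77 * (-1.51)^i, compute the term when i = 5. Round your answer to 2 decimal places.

S_5 = -1.77 * (-1.51)^5 ≈ -1.77 * -7.85027 ≈ 13.89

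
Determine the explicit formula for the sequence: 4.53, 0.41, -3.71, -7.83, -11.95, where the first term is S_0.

Check differences: 0.41 - 4.53 = -4.12
-3.71 - 0.41 = -4.12
Common difference d = -4.12.
First term a = 4.53.
Formula: S_i = 4.53 - 4.12*i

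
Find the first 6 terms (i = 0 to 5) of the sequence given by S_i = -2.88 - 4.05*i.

This is an arithmetic sequence.
i=0: S_0 = -2.88 + -4.05*0 = -2.88
i=1: S_1 = -2.88 + -4.05*1 = -6.93
i=2: S_2 = -2.88 + -4.05*2 = -10.98
i=3: S_3 = -2.88 + -4.05*3 = -15.03
i=4: S_4 = -2.88 + -4.05*4 = -19.08
i=5: S_5 = -2.88 + -4.05*5 = -23.13
The first 6 terms are: [-2.88, -6.93, -10.98, -15.03, -19.08, -23.13]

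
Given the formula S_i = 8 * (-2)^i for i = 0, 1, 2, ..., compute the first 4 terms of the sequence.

This is a geometric sequence.
i=0: S_0 = 8 * (-2)^0 = 8
i=1: S_1 = 8 * (-2)^1 = -16
i=2: S_2 = 8 * (-2)^2 = 32
i=3: S_3 = 8 * (-2)^3 = -64
The first 4 terms are: [8, -16, 32, -64]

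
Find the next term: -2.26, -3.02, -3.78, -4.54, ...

Differences: -3.02 - -2.26 = -0.76
This is an arithmetic sequence with common difference d = -0.76.
Next term = -4.54 + -0.76 = -5.3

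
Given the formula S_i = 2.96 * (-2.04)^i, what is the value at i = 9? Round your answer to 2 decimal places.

S_9 = 2.96 * (-2.04)^9 ≈ 2.96 * -611.8874 ≈ -1811.19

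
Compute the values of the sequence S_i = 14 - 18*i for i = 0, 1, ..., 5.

This is an arithmetic sequence.
i=0: S_0 = 14 + -18*0 = 14
i=1: S_1 = 14 + -18*1 = -4
i=2: S_2 = 14 + -18*2 = -22
i=3: S_3 = 14 + -18*3 = -40
i=4: S_4 = 14 + -18*4 = -58
i=5: S_5 = 14 + -18*5 = -76
The first 6 terms are: [14, -4, -22, -40, -58, -76]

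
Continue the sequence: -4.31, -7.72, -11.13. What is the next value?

Differences: -7.72 - -4.31 = -3.41
This is an arithmetic sequence with common difference d = -3.41.
Next term = -11.13 + -3.41 = -14.54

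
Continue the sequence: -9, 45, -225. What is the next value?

Ratios: 45 / -9 = -5.0
This is a geometric sequence with common ratio r = -5.
Next term = -225 * -5 = 1125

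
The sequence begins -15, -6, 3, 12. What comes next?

Differences: -6 - -15 = 9
This is an arithmetic sequence with common difference d = 9.
Next term = 12 + 9 = 21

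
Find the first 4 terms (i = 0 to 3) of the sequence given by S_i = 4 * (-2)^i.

This is a geometric sequence.
i=0: S_0 = 4 * (-2)^0 = 4
i=1: S_1 = 4 * (-2)^1 = -8
i=2: S_2 = 4 * (-2)^2 = 16
i=3: S_3 = 4 * (-2)^3 = -32
The first 4 terms are: [4, -8, 16, -32]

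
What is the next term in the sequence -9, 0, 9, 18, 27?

Differences: 0 - -9 = 9
This is an arithmetic sequence with common difference d = 9.
Next term = 27 + 9 = 36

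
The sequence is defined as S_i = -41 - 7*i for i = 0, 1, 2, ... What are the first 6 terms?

This is an arithmetic sequence.
i=0: S_0 = -41 + -7*0 = -41
i=1: S_1 = -41 + -7*1 = -48
i=2: S_2 = -41 + -7*2 = -55
i=3: S_3 = -41 + -7*3 = -62
i=4: S_4 = -41 + -7*4 = -69
i=5: S_5 = -41 + -7*5 = -76
The first 6 terms are: [-41, -48, -55, -62, -69, -76]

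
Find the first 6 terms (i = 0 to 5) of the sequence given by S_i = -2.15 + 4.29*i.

This is an arithmetic sequence.
i=0: S_0 = -2.15 + 4.29*0 = -2.15
i=1: S_1 = -2.15 + 4.29*1 = 2.14
i=2: S_2 = -2.15 + 4.29*2 = 6.43
i=3: S_3 = -2.15 + 4.29*3 = 10.72
i=4: S_4 = -2.15 + 4.29*4 = 15.01
i=5: S_5 = -2.15 + 4.29*5 = 19.3
The first 6 terms are: [-2.15, 2.14, 6.43, 10.72, 15.01, 19.3]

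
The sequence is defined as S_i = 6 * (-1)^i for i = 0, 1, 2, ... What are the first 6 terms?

This is a geometric sequence.
i=0: S_0 = 6 * (-1)^0 = 6
i=1: S_1 = 6 * (-1)^1 = -6
i=2: S_2 = 6 * (-1)^2 = 6
i=3: S_3 = 6 * (-1)^3 = -6
i=4: S_4 = 6 * (-1)^4 = 6
i=5: S_5 = 6 * (-1)^5 = -6
The first 6 terms are: [6, -6, 6, -6, 6, -6]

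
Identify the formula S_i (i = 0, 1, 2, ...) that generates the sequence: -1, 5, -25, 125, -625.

Check ratios: 5 / -1 = -5.0
Common ratio r = -5.
First term a = -1.
Formula: S_i = -1 * (-5)^i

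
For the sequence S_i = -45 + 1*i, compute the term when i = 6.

S_6 = -45 + 1*6 = -45 + 6 = -39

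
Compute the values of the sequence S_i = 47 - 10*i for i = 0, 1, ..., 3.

This is an arithmetic sequence.
i=0: S_0 = 47 + -10*0 = 47
i=1: S_1 = 47 + -10*1 = 37
i=2: S_2 = 47 + -10*2 = 27
i=3: S_3 = 47 + -10*3 = 17
The first 4 terms are: [47, 37, 27, 17]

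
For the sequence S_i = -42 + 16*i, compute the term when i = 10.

S_10 = -42 + 16*10 = -42 + 160 = 118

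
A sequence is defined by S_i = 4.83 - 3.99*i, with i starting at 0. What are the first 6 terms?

This is an arithmetic sequence.
i=0: S_0 = 4.83 + -3.99*0 = 4.83
i=1: S_1 = 4.83 + -3.99*1 = 0.84
i=2: S_2 = 4.83 + -3.99*2 = -3.15
i=3: S_3 = 4.83 + -3.99*3 = -7.14
i=4: S_4 = 4.83 + -3.99*4 = -11.13
i=5: S_5 = 4.83 + -3.99*5 = -15.12
The first 6 terms are: [4.83, 0.84, -3.15, -7.14, -11.13, -15.12]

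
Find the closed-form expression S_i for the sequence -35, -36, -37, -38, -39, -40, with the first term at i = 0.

Check differences: -36 - -35 = -1
-37 - -36 = -1
Common difference d = -1.
First term a = -35.
Formula: S_i = -35 - 1*i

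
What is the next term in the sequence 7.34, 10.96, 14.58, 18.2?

Differences: 10.96 - 7.34 = 3.62
This is an arithmetic sequence with common difference d = 3.62.
Next term = 18.2 + 3.62 = 21.82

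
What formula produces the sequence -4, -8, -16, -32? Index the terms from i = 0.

Check ratios: -8 / -4 = 2.0
Common ratio r = 2.
First term a = -4.
Formula: S_i = -4 * 2^i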